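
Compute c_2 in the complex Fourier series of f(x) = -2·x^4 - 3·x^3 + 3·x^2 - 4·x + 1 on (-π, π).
Compute the real Fourier coefficients first: a_2 = 9 - 4·π^2, b_2 = -1/2 + 3·π^2.
Then c_2 = (a_2 − i·b_2)/2 = -2·π^2 + 9/2 - 3·i·π^2/2 + i/4.

Final answer: -2·π^2 + 9/2 - 3·i·π^2/2 + i/4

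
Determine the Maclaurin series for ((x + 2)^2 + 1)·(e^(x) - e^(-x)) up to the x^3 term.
11·x^3/3 + 8·x^2 + 10·x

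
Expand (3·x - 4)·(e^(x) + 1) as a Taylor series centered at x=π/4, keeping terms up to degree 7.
-4·e^(π/4) - 4 + 3·π/4 + 3·π·e^(π/4)/4 + (-e^(π/4) + 3 + 3·π·e^(π/4)/4)·(x - π/4) + (e^(π/4) + 3·π·e^(π/4)/8)·(x - π/4)^2 + (π·e^(π/4)/8 + 5·e^(π/4)/6)·(x - π/4)^3 + (π·e^(π/4)/32 + e^(π/4)/3)·(x - π/4)^4 + (π·e^(π/4)/160 + 11·e^(π/4)/120)·(x - π/4)^5 + (π·e^(π/4)/960 + 7·e^(π/4)/360)·(x - π/4)^6 + (π·e^(π/4)/6720 + 17·e^(π/4)/5040)·(x - π/4)^7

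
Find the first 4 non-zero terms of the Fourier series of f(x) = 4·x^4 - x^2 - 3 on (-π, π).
(196 - 32·π^2)·cos(x) + (-13 + 8·π^2)·cos(2·x) + (76/27 - 32·π^2/9)·cos(3·x) - π^2/3 - 3 + 4·π^4/5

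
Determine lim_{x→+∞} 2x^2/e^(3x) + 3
The quotient is an ∞/∞ indeterminate form as x → +∞.
The exponential denominator e^(3x) dominates the polynomial numerator (e^x ≫ x^2 as x → ∞), so the quotient → 0.
Adding the constant: 0 + 3 = 3. Limit = 3.

Final answer: 3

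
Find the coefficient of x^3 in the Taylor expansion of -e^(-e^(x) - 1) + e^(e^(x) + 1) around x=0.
Expand to order 3: -e^(-e^(x) - 1) + e^(e^(x) + 1) = x^3·(-e^(-2)/6 + 5·e^(2)/6) + x^2·e^(2) + x·(e^(-2) + e^(2)) - e^(-2) + e^(2) + O(x^4).
The coefficient of x^3 is -e^(-2)/6 + 5·e^(2)/6.

Final answer: -e^(-2)/6 + 5·e^(2)/6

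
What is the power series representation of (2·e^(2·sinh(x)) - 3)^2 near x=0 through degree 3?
76·x^3/3 + 8·x^2 - 8·x + 1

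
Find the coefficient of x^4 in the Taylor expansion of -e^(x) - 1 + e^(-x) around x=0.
Expand to order 4: -e^(x) - 1 + e^(-x) = -x^3/3 - 2·x - 1 + O(x^5).
The coefficient of x^4 is 0.

Final answer: 0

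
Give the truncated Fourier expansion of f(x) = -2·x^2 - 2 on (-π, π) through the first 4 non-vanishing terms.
8·cos(x) - 2·cos(2·x) + 8·cos(3·x)/9 - 2·π^2/3 - 2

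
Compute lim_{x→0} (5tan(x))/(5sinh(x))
Both numerator and denominator → 0 as x → 0; this is a 0/0 indeterminate form.
Expand each to leading order near x = 0: numerator ~ 5·x, denominator ~ 5·x.
The limit of the ratio is 1.

Final answer: 1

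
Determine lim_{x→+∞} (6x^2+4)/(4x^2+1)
This is an ∞/∞ indeterminate form as x → +∞.
Divide numerator and denominator by x^2 and let the lower-order terms vanish; the leading terms give 6/4 = 3/2.
Limit = 3/2.

Final answer: 3/2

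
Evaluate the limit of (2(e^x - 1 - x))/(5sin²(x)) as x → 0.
Both numerator and denominator → 0 as x → 0; this is a 0/0 indeterminate form.
Expand each to leading order near x = 0: numerator ~ x^2, denominator ~ 5·x^2.
The limit of the ratio is 1/5.

Final answer: 1/5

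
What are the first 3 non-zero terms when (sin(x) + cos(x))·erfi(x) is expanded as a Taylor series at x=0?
-x^3/(3·√(π)) + 2·x^2/√(π) + 2·x/√(π)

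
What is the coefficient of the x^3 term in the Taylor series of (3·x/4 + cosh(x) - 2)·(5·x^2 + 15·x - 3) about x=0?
Expand to order 3: (3·x/4 + cosh(x) - 2)·(5·x^2 + 15·x - 3) = 45·x^3/4 + 19·x^2/4 - 69·x/4 + 3 + O(x^4).
The coefficient of x^3 is 45/4.

Final answer: 45/4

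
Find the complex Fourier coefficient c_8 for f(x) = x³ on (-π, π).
Compute the real Fourier coefficients first: a_8 = 0, b_8 = 3/128 - π^2/4.
Then c_8 = (a_8 − i·b_8)/2 = -3·i/256 + i·π^2/8.

Final answer: -3·i/256 + i·π^2/8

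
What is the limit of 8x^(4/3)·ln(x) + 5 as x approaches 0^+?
The product is a 0·∞ indeterminate form at x → 0⁺.
Rewrite the product as 8·ln(x) / x^(-4/3) and apply L'Hôpital, or use the standard hierarchy x^(-4/3) ≫ |ln x| as x → 0⁺.
The indeterminate product → 0, so the limit = 5.

Final answer: 5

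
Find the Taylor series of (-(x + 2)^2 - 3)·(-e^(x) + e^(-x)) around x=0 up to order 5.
9·x^5/20 + 4·x^4/3 + 13·x^3/3 + 8·x^2 + 14·x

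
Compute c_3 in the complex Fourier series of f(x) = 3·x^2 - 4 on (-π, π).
Compute the real Fourier coefficients first: a_3 = -4/3, b_3 = 0.
Then c_3 = (a_3 − i·b_3)/2 = -2/3.

Final answer: -2/3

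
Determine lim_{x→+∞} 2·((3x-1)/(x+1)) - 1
Evaluate the dominant behaviour as x → +∞; each term tends to a finite value or vanishes.
Limit = 5.

Final answer: 5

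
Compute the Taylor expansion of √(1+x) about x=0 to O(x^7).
-21·x^6/1024 + 7·x^5/256 - 5·x^4/128 + x^3/16 - x^2/8 + x/2 + 1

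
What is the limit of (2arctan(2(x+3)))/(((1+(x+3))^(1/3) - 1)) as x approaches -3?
Both numerator and denominator → 0 as x → -3; this is a 0/0 indeterminate form.
Expand each to leading order near x = -3: numerator ~ 4·(x + 3), denominator ~ (x + 3)/3.
The limit of the ratio is 12.

Final answer: 12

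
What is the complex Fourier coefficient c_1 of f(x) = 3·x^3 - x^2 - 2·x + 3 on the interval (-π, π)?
Compute the real Fourier coefficients first: a_1 = 4, b_1 = -40 + 6·π^2.
Then c_1 = (a_1 − i·b_1)/2 = 2 - 3·i·π^2 + 20·i.

Final answer: 2 - 3·i·π^2 + 20·i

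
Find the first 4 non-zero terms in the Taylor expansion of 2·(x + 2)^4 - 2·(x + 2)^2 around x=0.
16·x^3 + 46·x^2 + 56·x + 24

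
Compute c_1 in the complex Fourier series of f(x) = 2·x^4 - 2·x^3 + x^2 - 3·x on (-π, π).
Compute the real Fourier coefficients first: a_1 = 92 - 16·π^2, b_1 = 18 - 4·π^2.
Then c_1 = (a_1 − i·b_1)/2 = -8·π^2 + 46 - 9·i + 2·i·π^2.

Final answer: -8·π^2 + 46 - 9·i + 2·i·π^2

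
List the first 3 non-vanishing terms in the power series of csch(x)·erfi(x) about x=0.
23·x^4/(180·√(π)) + x^2/(3·√(π)) + 2/√(π)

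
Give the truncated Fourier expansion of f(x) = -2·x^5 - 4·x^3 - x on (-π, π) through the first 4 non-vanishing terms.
(-434 - 4·π^4 + 72·π^2)·sin(x) + (-6·π^2 + 10 + 2·π^4)·sin(2·x) + (-4·π^4/3 - 70/81 + 8·π^2/27)·sin(3·x) + (7/32 + 3·π^2/4 + π^4)·sin(4·x)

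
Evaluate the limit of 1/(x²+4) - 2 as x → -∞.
Evaluate the dominant behaviour as x → -∞; each term tends to a finite value or vanishes.
Limit = -2.

Final answer: -2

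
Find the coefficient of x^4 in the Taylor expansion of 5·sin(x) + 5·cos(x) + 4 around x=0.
Expand to order 4: 5·sin(x) + 5·cos(x) + 4 = 5·x^4/24 - 5·x^3/6 - 5·x^2/2 + 5·x + 9 + O(x^5).
The coefficient of x^4 is 5/24.

Final answer: 5/24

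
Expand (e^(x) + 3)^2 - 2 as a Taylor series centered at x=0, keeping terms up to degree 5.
19·x^5/60 + 11·x^4/12 + 7·x^3/3 + 5·x^2 + 8·x + 14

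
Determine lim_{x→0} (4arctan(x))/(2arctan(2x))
Both numerator and denominator → 0 as x → 0; this is a 0/0 indeterminate form.
Expand each to leading order near x = 0: numerator ~ 4·x, denominator ~ 4·x.
The limit of the ratio is 1.

Final answer: 1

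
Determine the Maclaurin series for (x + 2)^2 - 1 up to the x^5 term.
x^2 + 4·x + 3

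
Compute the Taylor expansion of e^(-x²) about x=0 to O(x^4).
1 - x^2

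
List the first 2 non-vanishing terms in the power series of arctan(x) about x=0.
-x^3/3 + x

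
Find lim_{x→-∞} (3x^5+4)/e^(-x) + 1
The quotient is an ∞/∞ indeterminate form as x → -∞.
Compare growth rates of the dominant terms (exponentials ≫ polynomials ≫ logarithms), or apply L'Hôpital's rule; the quotient → 0.
Adding the constant: 0 + 1 = 1. Limit = 1.

Final answer: 1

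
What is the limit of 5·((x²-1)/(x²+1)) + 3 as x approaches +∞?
Evaluate the dominant behaviour as x → +∞; each term tends to a finite value or vanishes.
Limit = 8.

Final answer: 8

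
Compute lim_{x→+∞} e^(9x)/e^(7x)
This is an ∞/∞ indeterminate form as x → +∞.
Rewrite e^(9x)/e^(7x) = e^((9−7)x) = e^(2x); the exponent coefficient is 2 > 0 so e^(2x) → ∞.
Limit = ∞.

Final answer: ∞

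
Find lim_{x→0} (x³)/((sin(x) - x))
Both numerator and denominator → 0 as x → 0; this is a 0/0 indeterminate form.
Expand each to leading order near x = 0: numerator ~ x^3, denominator ~ -x^3/6.
The limit of the ratio is -6.

Final answer: -6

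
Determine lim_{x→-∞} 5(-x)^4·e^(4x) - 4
The product is a 0·∞ indeterminate form at x → -∞.
Rewrite the product as 5(-x)^4 / e^(-4x) (an ∞/∞ form) and apply L'Hôpital, or use the standard hierarchy e^(4|x|) ≫ |(-x)^4| as x → -∞.
The indeterminate product → 0, so the limit = -4.

Final answer: -4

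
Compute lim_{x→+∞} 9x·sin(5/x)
As x → +∞: let u = 5/x → 0⁺; then 9·x·sin(5/x) = 9·5·sin(u)/u → 9·5·1 = 45.
Limit = 45.

Final answer: 45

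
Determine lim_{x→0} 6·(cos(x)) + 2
Direct substitution at x = 0 gives 8.

Final answer: 8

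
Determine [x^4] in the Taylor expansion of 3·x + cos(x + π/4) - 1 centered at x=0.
Expand to order 4: 3·x + cos(x + π/4) - 1 = √(2)·x^4/48 + √(2)·x^3/12 - √(2)·x^2/4 + x·(3 - √(2)/2) - 1 + √(2)/2 + O(x^5).
The coefficient of x^4 is √(2)/48.

Final answer: √(2)/48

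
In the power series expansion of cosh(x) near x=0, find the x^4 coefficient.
Expand to order 4: cosh(x) = x^4/24 + x^2/2 + 1 + O(x^5).
The coefficient of x^4 is 1/24.

Final answer: 1/24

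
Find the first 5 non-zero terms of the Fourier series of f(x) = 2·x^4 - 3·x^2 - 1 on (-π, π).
(108 - 16·π^2)·cos(x) + (-9 + 4·π^2)·cos(2·x) + (68/27 - 16·π^2/9)·cos(3·x) + (-9/8 + π^2)·cos(4·x) - π^2 - 1 + 2·π^4/5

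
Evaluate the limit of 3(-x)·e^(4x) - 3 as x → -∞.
The product is a 0·∞ indeterminate form at x → -∞.
Rewrite the product as 3(-x) / e^(-4x) (an ∞/∞ form) and apply L'Hôpital, or use the standard hierarchy e^(4|x|) ≫ |(-x)| as x → -∞.
The indeterminate product → 0, so the limit = -3.

Final answer: -3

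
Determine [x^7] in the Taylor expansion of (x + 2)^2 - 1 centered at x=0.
Expand to order 7: (x + 2)^2 - 1 = x^2 + 4·x + 3 + O(x^8).
The coefficient of x^7 is 0.

Final answer: 0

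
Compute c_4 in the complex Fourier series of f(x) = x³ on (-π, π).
Compute the real Fourier coefficients first: a_4 = 0, b_4 = 3/16 - π^2/2.
Then c_4 = (a_4 − i·b_4)/2 = -3·i/32 + i·π^2/4.

Final answer: -3·i/32 + i·π^2/4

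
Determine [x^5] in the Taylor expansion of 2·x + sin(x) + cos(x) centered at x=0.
Expand to order 5: 2·x + sin(x) + cos(x) = x^5/120 + x^4/24 - x^3/6 - x^2/2 + 3·x + 1 + O(x^6).
The coefficient of x^5 is 1/120.

Final answer: 1/120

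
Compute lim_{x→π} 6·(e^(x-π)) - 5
Direct substitution at x = π gives 1.

Final answer: 1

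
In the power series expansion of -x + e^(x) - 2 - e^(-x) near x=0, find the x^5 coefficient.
Expand to order 5: -x + e^(x) - 2 - e^(-x) = x^5/60 + x^3/3 + x - 2 + O(x^6).
The coefficient of x^5 is 1/60.

Final answer: 1/60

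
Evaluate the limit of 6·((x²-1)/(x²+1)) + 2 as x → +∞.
Evaluate the dominant behaviour as x → +∞; each term tends to a finite value or vanishes.
Limit = 8.

Final answer: 8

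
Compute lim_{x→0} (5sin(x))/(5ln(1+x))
Both numerator and denominator → 0 as x → 0; this is a 0/0 indeterminate form.
Expand each to leading order near x = 0: numerator ~ 5·x, denominator ~ 5·x.
The limit of the ratio is 1.

Final answer: 1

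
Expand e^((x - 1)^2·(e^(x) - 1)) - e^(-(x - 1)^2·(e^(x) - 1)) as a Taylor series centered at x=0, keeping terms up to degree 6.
-67·x^6/45 + 157·x^5/60 - 13·x^4/12 + 2·x^3/3 - 3·x^2 + 2·x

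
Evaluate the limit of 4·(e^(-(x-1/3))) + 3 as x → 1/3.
Direct substitution at x = 1/3 gives 7.

Final answer: 7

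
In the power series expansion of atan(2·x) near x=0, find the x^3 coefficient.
Expand to order 3: atan(2·x) = -8·x^3/3 + 2·x + O(x^4).
The coefficient of x^3 is -8/3.

Final answer: -8/3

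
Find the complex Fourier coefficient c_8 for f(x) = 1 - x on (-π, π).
Compute the real Fourier coefficients first: a_8 = 0, b_8 = 1/4.
Then c_8 = (a_8 − i·b_8)/2 = -i/8.

Final answer: -i/8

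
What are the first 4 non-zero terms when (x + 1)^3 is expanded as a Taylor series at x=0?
x^3 + 3·x^2 + 3·x + 1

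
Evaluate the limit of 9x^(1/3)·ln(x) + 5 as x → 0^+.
The product is a 0·∞ indeterminate form at x → 0⁺.
Rewrite the product as 9·ln(x) / x^(-1/3) and apply L'Hôpital, or use the standard hierarchy x^(-1/3) ≫ |ln x| as x → 0⁺.
The indeterminate product → 0, so the limit = 5.

Final answer: 5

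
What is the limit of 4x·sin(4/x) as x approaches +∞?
As x → +∞: let u = 4/x → 0⁺; then 4·x·sin(4/x) = 4·4·sin(u)/u → 4·4·1 = 16.
Limit = 16.

Final answer: 16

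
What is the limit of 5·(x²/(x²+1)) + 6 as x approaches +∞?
Evaluate the dominant behaviour as x → +∞; each term tends to a finite value or vanishes.
Limit = 11.

Final answer: 11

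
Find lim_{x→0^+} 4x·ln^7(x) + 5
The product is a 0·∞ indeterminate form at x → 0⁺.
Rewrite the product as 4·ln^7(x) / x^(-1) and apply L'Hôpital, or use the standard hierarchy x^(-1) ≫ |ln x|^7 as x → 0⁺.
The indeterminate product → 0, so the limit = 5.

Final answer: 5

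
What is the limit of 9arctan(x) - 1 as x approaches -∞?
Evaluate the dominant behaviour as x → -∞; each term tends to a finite value or vanishes.
Limit = -9·π/2 - 1.

Final answer: -9·π/2 - 1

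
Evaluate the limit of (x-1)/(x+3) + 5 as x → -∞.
Evaluate the dominant behaviour as x → -∞; each term tends to a finite value or vanishes.
Limit = 6.

Final answer: 6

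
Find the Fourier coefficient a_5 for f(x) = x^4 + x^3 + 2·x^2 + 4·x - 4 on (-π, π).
a_5 = (1/π) ∫_{-π}^{π} f(x)·cos(5x) dx.
Evaluate the integral (use parity and integration by parts as needed): a_5 = -8·π^2/25 - 152/625.

Final answer: -8·π^2/25 - 152/625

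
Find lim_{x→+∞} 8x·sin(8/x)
As x → +∞: let u = 8/x → 0⁺; then 8·x·sin(8/x) = 8·8·sin(u)/u → 8·8·1 = 64.
Limit = 64.

Final answer: 64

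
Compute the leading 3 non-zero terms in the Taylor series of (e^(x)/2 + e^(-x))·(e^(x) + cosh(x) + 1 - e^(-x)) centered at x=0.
5·x^2/4 + 2·x + 3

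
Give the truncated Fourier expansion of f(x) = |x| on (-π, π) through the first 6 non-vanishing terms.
-4·cos(x)/π - 4·cos(3·x)/(9·π) - 4·cos(5·x)/(25·π) - 4·cos(7·x)/(49·π) - 4·cos(9·x)/(81·π) + π/2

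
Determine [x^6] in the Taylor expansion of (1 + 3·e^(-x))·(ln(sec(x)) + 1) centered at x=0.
Expand to order 6: (1 + 3·e^(-x))·(ln(sec(x)) + 1) = 101·x^6/360 - 21·x^5/40 + 29·x^4/24 - 2·x^3 + 7·x^2/2 - 3·x + 4 + O(x^7).
The coefficient of x^6 is 101/360.

Final answer: 101/360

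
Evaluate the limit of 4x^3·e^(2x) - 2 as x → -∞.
The product is a 0·∞ indeterminate form at x → -∞.
Rewrite the product as 4x^3 / e^(-2x) (an ∞/∞ form) and apply L'Hôpital, or use the standard hierarchy e^(2|x|) ≫ |x^3| as x → -∞.
The indeterminate product → 0, so the limit = -2.

Final answer: -2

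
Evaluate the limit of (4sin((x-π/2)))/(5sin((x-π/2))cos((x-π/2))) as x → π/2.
Both numerator and denominator → 0 as x → π/2; this is a 0/0 indeterminate form.
Expand each to leading order near x = π/2: numerator ~ 4·(x - π/2), denominator ~ 5·(x - π/2).
The limit of the ratio is 4/5.

Final answer: 4/5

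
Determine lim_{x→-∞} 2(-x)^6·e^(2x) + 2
The product is a 0·∞ indeterminate form at x → -∞.
Rewrite the product as 2(-x)^6 / e^(-2x) (an ∞/∞ form) and apply L'Hôpital, or use the standard hierarchy e^(2|x|) ≫ |(-x)^6| as x → -∞.
The indeterminate product → 0, so the limit = 2.

Final answer: 2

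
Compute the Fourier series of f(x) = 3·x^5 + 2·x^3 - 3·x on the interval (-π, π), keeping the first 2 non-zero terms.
(-116·π^2 + 6·π^4 + 690)·sin(x) + (-3·π^4 - 33/2 + 13·π^2)·sin(2·x)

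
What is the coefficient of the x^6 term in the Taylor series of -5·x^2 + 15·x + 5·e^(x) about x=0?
Expand to order 6: -5·x^2 + 15·x + 5·e^(x) = x^6/144 + x^5/24 + 5·x^4/24 + 5·x^3/6 - 5·x^2/2 + 20·x + 5 + O(x^7).
The coefficient of x^6 is 1/144.

Final answer: 1/144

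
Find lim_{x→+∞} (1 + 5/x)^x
As x → +∞: this is the defining limit (1 + 5/x)^x → e^5.
Limit = e^(5).

Final answer: e^(5)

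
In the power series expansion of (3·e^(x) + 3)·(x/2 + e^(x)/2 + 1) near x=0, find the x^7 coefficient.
Expand to order 7: (3·e^(x) + 3)·(x/2 + e^(x)/2 + 1) = 23·x^7/560 + 73·x^6/480 + x^5/2 + 23·x^4/16 + 7·x^3/2 + 27·x^2/4 + 21·x/2 + 9 + O(x^8).
The coefficient of x^7 is 23/560.

Final answer: 23/560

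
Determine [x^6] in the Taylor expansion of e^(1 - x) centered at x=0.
Expand to order 6: e^(1 - x) = e·x^6/720 - e·x^5/120 + e·x^4/24 - e·x^3/6 + e·x^2/2 - e·x + e + O(x^7).
The coefficient of x^6 is e/720.

Final answer: e/720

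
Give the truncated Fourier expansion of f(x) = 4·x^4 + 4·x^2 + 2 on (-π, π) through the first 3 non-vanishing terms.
(176 - 32·π^2)·cos(x) + (-8 + 8·π^2)·cos(2·x) + 2 + 4·π^2/3 + 4·π^4/5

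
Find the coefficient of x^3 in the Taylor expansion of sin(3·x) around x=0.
Expand to order 3: sin(3·x) = -9·x^3/2 + 3·x + O(x^4).
The coefficient of x^3 is -9/2.

Final answer: -9/2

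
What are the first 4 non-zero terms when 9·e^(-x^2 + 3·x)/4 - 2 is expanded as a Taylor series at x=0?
27·x^3/8 + 63·x^2/8 + 27·x/4 + 1/4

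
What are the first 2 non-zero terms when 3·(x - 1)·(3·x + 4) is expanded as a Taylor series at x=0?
3·x - 12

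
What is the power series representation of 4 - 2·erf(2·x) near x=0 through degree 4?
32·x^3/(3·√(π)) - 8·x/√(π) + 4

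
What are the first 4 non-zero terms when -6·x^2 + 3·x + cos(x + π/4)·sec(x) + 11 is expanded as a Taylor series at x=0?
-√(2)·x^3/6 - 6·x^2 + x·(3 - √(2)/2) + √(2)/2 + 11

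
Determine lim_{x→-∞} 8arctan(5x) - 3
Evaluate the dominant behaviour as x → -∞; each term tends to a finite value or vanishes.
Limit = -4·π - 3.

Final answer: -4·π - 3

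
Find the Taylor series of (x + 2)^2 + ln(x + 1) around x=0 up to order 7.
x^7/7 - x^6/6 + x^5/5 - x^4/4 + x^3/3 + x^2/2 + 5·x + 4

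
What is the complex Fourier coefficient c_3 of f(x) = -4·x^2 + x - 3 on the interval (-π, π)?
Compute the real Fourier coefficients first: a_3 = 16/9, b_3 = 2/3.
Then c_3 = (a_3 − i·b_3)/2 = 8/9 - i/3.

Final answer: 8/9 - i/3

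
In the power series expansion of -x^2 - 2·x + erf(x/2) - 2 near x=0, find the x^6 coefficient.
Expand to order 6: -x^2 - 2·x + erf(x/2) - 2 = x^5/(160·√(π)) - x^3/(12·√(π)) - x^2 + x·(-2 + 1/√(π)) - 2 + O(x^7).
The coefficient of x^6 is 0.

Final answer: 0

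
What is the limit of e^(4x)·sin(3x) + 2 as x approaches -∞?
Evaluate the dominant behaviour as x → -∞; each term tends to a finite value or vanishes.
Limit = 2.

Final answer: 2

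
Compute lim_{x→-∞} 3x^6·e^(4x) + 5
The product is a 0·∞ indeterminate form at x → -∞.
Rewrite the product as 3x^6 / e^(-4x) (an ∞/∞ form) and apply L'Hôpital, or use the standard hierarchy e^(4|x|) ≫ |x^6| as x → -∞.
The indeterminate product → 0, so the limit = 5.

Final answer: 5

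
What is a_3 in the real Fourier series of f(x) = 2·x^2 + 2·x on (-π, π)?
a_3 = (1/π) ∫_{-π}^{π} f(x)·cos(3x) dx.
Evaluate the integral (use parity and integration by parts as needed): a_3 = -8/9.

Final answer: -8/9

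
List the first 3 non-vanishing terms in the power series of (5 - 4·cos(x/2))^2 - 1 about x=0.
-59·x^6/5760 + 11·x^4/48 + x^2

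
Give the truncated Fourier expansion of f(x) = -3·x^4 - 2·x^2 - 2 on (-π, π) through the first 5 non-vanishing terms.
(-136 + 24·π^2)·cos(x) + (7 - 6·π^2)·cos(2·x) + (-8/9 + 8·π^2/3)·cos(3·x) + (1/16 - 3·π^2/2)·cos(4·x) - 3·π^4/5 - 2·π^2/3 - 2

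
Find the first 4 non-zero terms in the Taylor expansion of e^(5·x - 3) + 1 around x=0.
125·x^3·e^(-3)/6 + 25·x^2·e^(-3)/2 + 5·x·e^(-3) + e^(-3) + 1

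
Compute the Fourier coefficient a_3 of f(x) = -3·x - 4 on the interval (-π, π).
a_3 = (1/π) ∫_{-π}^{π} f(x)·cos(3x) dx.
Evaluate the integral (use parity and integration by parts as needed): a_3 = 0.

Final answer: 0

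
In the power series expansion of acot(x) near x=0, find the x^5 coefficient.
Expand to order 5: acot(x) = -x^5/5 + x^3/3 - x + π/2 + O(x^6).
The coefficient of x^5 is -1/5.

Final answer: -1/5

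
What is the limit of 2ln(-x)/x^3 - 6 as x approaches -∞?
The quotient is an ∞/∞ indeterminate form as x → -∞.
Compare growth rates of the dominant terms (exponentials ≫ polynomials ≫ logarithms), or apply L'Hôpital's rule; the quotient → 0.
Adding the constant: 0 - 6 = -6. Limit = -6.

Final answer: -6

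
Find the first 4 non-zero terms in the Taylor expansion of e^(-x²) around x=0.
-x^6/6 + x^4/2 - x^2 + 1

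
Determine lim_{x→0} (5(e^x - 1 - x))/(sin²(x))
Both numerator and denominator → 0 as x → 0; this is a 0/0 indeterminate form.
Expand each to leading order near x = 0: numerator ~ 5·x^2/2, denominator ~ x^2.
The limit of the ratio is 5/2.

Final answer: 5/2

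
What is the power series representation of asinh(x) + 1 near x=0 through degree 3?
-x^3/6 + x + 1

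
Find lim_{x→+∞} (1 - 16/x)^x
As x → +∞: this is the defining limit (1 - 16/x)^x → e^(-16).
Limit = e^(-16).

Final answer: e^(-16)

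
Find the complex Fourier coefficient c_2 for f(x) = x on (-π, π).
Compute the real Fourier coefficients first: a_2 = 0, b_2 = -1.
Then c_2 = (a_2 − i·b_2)/2 = i/2.

Final answer: i/2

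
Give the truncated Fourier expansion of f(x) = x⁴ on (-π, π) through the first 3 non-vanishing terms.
(48 - 8·π^2)·cos(x) + (-3 + 2·π^2)·cos(2·x) + π^4/5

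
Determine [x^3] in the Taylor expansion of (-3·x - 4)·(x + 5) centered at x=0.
Expand to order 3: (-3·x - 4)·(x + 5) = -3·x^2 - 19·x - 20 + O(x^4).
The coefficient of x^3 is 0.

Final answer: 0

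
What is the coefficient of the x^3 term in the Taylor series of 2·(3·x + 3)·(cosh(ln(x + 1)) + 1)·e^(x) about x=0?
Expand to order 3: 2·(3·x + 3)·(cosh(ln(x + 1)) + 1)·e^(x) = 11·x^3 + 21·x^2 + 24·x + 12 + O(x^4).
The coefficient of x^3 is 11.

Final answer: 11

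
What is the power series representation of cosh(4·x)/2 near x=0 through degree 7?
128·x^6/45 + 16·x^4/3 + 4·x^2 + 1/2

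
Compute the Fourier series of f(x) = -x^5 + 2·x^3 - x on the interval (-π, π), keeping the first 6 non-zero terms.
(-266 - 2·π^4 + 44·π^2)·sin(x) + (-7·π^2 + 23/2 + π^4)·sin(2·x) + (-2·π^4/3 - 206/81 + 76·π^2/27)·sin(3·x) + (-13·π^2/8 + 71/64 + π^4/2)·sin(4·x) + (-2·π^4/5 - 418/625 + 28·π^2/25)·sin(5·x) + (-23·π^2/27 + 77/162 + π^4/3)·sin(6·x)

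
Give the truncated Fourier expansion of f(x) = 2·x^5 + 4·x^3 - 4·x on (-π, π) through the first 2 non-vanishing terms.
(-72·π^2 + 4·π^4 + 424)·sin(x) + (-2·π^4 - 5 + 6·π^2)·sin(2·x)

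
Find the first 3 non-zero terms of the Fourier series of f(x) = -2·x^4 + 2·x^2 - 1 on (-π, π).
(-104 + 16·π^2)·cos(x) + (8 - 4·π^2)·cos(2·x) - 2·π^4/5 - 1 + 2·π^2/3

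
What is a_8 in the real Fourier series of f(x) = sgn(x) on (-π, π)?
a_8 = (1/π) ∫_{-π}^{π} f(x)·cos(8x) dx.
Evaluate the integral (use parity and integration by parts as needed): a_8 = 0.

Final answer: 0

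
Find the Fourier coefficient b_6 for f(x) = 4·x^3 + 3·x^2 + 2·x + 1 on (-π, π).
b_6 = (1/π) ∫_{-π}^{π} f(x)·sin(6x) dx.
Evaluate the integral (use parity and integration by parts as needed): b_6 = -4·π^2/3 - 4/9.

Final answer: -4·π^2/3 - 4/9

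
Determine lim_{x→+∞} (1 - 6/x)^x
As x → +∞: this is the defining limit (1 - 6/x)^x → e^(-6).
Limit = e^(-6).

Final answer: e^(-6)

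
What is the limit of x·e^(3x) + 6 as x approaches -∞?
The product is a 0·∞ indeterminate form at x → -∞.
Rewrite the product as x / e^(-3x) (an ∞/∞ form) and apply L'Hôpital, or use the standard hierarchy e^(3|x|) ≫ |x| as x → -∞.
The indeterminate product → 0, so the limit = 6.

Final answer: 6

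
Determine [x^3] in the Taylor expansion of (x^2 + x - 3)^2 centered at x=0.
Expand to order 3: (x^2 + x - 3)^2 = 2·x^3 - 5·x^2 - 6·x + 9 + O(x^4).
The coefficient of x^3 is 2.

Final answer: 2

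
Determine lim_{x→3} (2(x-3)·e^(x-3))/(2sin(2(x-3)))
Both numerator and denominator → 0 as x → 3; this is a 0/0 indeterminate form.
Expand each to leading order near x = 3: numerator ~ 2·(x - 3), denominator ~ 4·(x - 3).
The limit of the ratio is 1/2.

Final answer: 1/2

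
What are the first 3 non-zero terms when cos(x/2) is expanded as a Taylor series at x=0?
x^4/384 - x^2/8 + 1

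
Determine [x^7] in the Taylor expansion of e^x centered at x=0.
Expand to order 7: e^x = x^7/5040 + x^6/720 + x^5/120 + x^4/24 + x^3/6 + x^2/2 + x + 1 + O(x^8).
The coefficient of x^7 is 1/5040.

Final answer: 1/5040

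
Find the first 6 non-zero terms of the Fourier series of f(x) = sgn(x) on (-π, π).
4·sin(x)/π + 4·sin(3·x)/(3·π) + 4·sin(5·x)/(5·π) + 4·sin(7·x)/(7·π) + 4·sin(9·x)/(9·π) + 4·sin(11·x)/(11·π)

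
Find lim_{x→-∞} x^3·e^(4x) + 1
The product is a 0·∞ indeterminate form at x → -∞.
Rewrite the product as x^3 / e^(-4x) (an ∞/∞ form) and apply L'Hôpital, or use the standard hierarchy e^(4|x|) ≫ |x^3| as x → -∞.
The indeterminate product → 0, so the limit = 1.

Final answer: 1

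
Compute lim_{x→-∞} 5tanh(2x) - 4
Evaluate the dominant behaviour as x → -∞; each term tends to a finite value or vanishes.
Limit = -9.

Final answer: -9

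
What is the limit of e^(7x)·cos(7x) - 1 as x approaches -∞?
Evaluate the dominant behaviour as x → -∞; each term tends to a finite value or vanishes.
Limit = -1.

Final answer: -1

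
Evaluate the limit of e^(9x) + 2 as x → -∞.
Evaluate the dominant behaviour as x → -∞; each term tends to a finite value or vanishes.
Limit = 2.

Final answer: 2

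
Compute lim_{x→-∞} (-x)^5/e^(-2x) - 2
The quotient is an ∞/∞ indeterminate form as x → -∞.
Compare growth rates of the dominant terms (exponentials ≫ polynomials ≫ logarithms), or apply L'Hôpital's rule; the quotient → 0.
Adding the constant: 0 - 2 = -2. Limit = -2.

Final answer: -2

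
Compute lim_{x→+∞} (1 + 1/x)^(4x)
As x → +∞: write (1 + 1/x)^(4x) = ((1 + 1/x)^x)^4 → (e^1)^4 = e^4.
Limit = e^(4).

Final answer: e^(4)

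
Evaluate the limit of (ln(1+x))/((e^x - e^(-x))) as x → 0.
Both numerator and denominator → 0 as x → 0; this is a 0/0 indeterminate form.
Expand each to leading order near x = 0: numerator ~ x, denominator ~ 2·x.
The limit of the ratio is 1/2.

Final answer: 1/2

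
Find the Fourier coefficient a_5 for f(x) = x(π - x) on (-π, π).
a_5 = (1/π) ∫_{-π}^{π} f(x)·cos(5x) dx.
Evaluate the integral (use parity and integration by parts as needed): a_5 = 4/25.

Final answer: 4/25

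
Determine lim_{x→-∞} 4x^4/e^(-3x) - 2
The quotient is an ∞/∞ indeterminate form as x → -∞.
Compare growth rates of the dominant terms (exponentials ≫ polynomials ≫ logarithms), or apply L'Hôpital's rule; the quotient → 0.
Adding the constant: 0 - 2 = -2. Limit = -2.

Final answer: -2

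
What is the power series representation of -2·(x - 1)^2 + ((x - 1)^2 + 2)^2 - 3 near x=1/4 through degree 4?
625/256 - 75·(x - 1/4)/16 + 43·(x - 1/4)^2/8 - 3·(x - 1/4)^3 + (x - 1/4)^4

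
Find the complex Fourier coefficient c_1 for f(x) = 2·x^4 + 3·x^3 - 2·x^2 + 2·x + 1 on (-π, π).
Compute the real Fourier coefficients first: a_1 = 104 - 16·π^2, b_1 = -32 + 6·π^2.
Then c_1 = (a_1 − i·b_1)/2 = -8·π^2 + 52 - 3·i·π^2 + 16·i.

Final answer: -8·π^2 + 52 - 3·i·π^2 + 16·i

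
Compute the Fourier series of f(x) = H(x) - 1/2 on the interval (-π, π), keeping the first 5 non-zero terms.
2·sin(x)/π + 2·sin(3·x)/(3·π) + 2·sin(5·x)/(5·π) + 2·sin(7·x)/(7·π) + 2·sin(9·x)/(9·π)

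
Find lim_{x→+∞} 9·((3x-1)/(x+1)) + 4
Evaluate the dominant behaviour as x → +∞; each term tends to a finite value or vanishes.
Limit = 31.

Final answer: 31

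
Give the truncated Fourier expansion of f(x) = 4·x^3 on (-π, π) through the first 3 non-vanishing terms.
(-48 + 8·π^2)·sin(x) + (6 - 4·π^2)·sin(2·x) + (-16/9 + 8·π^2/3)·sin(3·x)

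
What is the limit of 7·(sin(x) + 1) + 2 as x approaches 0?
Direct substitution at x = 0 gives 9.

Final answer: 9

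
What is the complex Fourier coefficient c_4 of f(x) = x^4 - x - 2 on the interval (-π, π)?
Compute the real Fourier coefficients first: a_4 = -3/16 + π^2/2, b_4 = 1/2.
Then c_4 = (a_4 − i·b_4)/2 = -3/32 + π^2/4 - i/4.

Final answer: -3/32 + π^2/4 - i/4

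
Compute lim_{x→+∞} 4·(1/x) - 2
Evaluate the dominant behaviour as x → +∞; each term tends to a finite value or vanishes.
Limit = -2.

Final answer: -2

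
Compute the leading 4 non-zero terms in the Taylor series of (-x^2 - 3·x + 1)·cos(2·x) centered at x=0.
6·x^3 - 3·x^2 - 3·x + 1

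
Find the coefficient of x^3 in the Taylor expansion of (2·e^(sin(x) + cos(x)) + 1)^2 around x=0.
Expand to order 3: (2·e^(sin(x) + cos(x)) + 1)^2 = -2·e·x^3·(1 + 2·e) + 4·x^2·e^(2) + 4·e·x·(1 + 2·e) + (1 + 2·e)^2 + O(x^4).
The coefficient of x^3 is -2·e·(1 + 2·e).

Final answer: -2·e·(1 + 2·e)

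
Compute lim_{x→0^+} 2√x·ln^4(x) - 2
The product is a 0·∞ indeterminate form at x → 0⁺.
Rewrite the product as 2·ln^4(x) / x^(-1/2) and apply L'Hôpital, or use the standard hierarchy x^(-1/2) ≫ |ln x|^4 as x → 0⁺.
The indeterminate product → 0, so the limit = -2.

Final answer: -2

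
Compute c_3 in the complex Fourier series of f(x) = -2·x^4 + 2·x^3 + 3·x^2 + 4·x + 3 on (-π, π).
Compute the real Fourier coefficients first: a_3 = -68/27 + 16·π^2/9, b_3 = 16/9 + 4·π^2/3.
Then c_3 = (a_3 − i·b_3)/2 = -34/27 + 8·π^2/9 - 2·i·π^2/3 - 8·i/9.

Final answer: -34/27 + 8·π^2/9 - 2·i·π^2/3 - 8·i/9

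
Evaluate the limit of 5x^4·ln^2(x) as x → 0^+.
This is a 0·∞ indeterminate form at x → 0⁺.
Rewrite the product as 5·ln^2(x) / x^(-4) and apply L'Hôpital, or use the standard hierarchy x^(-4) ≫ |ln x|^2 as x → 0⁺.
The indeterminate product → 0, so the limit = 0.

Final answer: 0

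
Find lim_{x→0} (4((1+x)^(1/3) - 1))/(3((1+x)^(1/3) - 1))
Both numerator and denominator → 0 as x → 0; this is a 0/0 indeterminate form.
Expand each to leading order near x = 0: numerator ~ 4·x/3, denominator ~ x.
The limit of the ratio is 4/3.

Final answer: 4/3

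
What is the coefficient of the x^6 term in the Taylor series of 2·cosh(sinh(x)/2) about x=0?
Expand to order 6: 2·cosh(sinh(x)/2) = 337·x^6/23040 + 17·x^4/192 + x^2/4 + 2 + O(x^7).
The coefficient of x^6 is 337/23040.

Final answer: 337/23040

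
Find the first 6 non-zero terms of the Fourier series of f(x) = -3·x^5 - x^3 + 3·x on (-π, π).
(-702 - 6·π^4 + 118·π^2)·sin(x) + (-14·π^2 + 18 + 3·π^4)·sin(2·x) + (-2·π^4 - 14/27 + 34·π^2/9)·sin(3·x) + (-11·π^2/8 - 63/64 + 3·π^4/2)·sin(4·x) + (-6·π^4/5 + 666/625 + 14·π^2/25)·sin(5·x) + (-2·π^2/9 - 26/27 + π^4)·sin(6·x)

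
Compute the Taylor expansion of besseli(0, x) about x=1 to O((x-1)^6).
besseli(0, 1) + besseli(1, 1)·(x - 1) + (besseli(2, 1)/4 + besseli(0, 1)/4)·(x - 1)^2 + (besseli(3, 1)/24 + besseli(1, 1)/8)·(x - 1)^3 + (besseli(4, 1)/192 + besseli(2, 1)/48 + besseli(0, 1)/64)·(x - 1)^4 + (besseli(5, 1)/1920 + besseli(3, 1)/384 + besseli(1, 1)/192)·(x - 1)^5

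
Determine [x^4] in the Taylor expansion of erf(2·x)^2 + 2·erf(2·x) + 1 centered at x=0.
Expand to order 4: erf(2·x)^2 + 2·erf(2·x) + 1 = -128·x^4/(3·π) - 32·x^3/(3·√(π)) + 16·x^2/π + 8·x/√(π) + 1 + O(x^5).
The coefficient of x^4 is -128/(3·π).

Final answer: -128/(3·π)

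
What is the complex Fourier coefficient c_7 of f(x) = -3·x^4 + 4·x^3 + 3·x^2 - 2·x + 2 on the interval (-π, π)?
Compute the real Fourier coefficients first: a_7 = -732/2401 + 24·π^2/49, b_7 = -244/343 + 8·π^2/7.
Then c_7 = (a_7 − i·b_7)/2 = -366/2401 + 12·π^2/49 - 4·i·π^2/7 + 122·i/343.

Final answer: -366/2401 + 12·π^2/49 - 4·i·π^2/7 + 122·i/343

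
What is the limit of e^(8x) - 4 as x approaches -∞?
Evaluate the dominant behaviour as x → -∞; each term tends to a finite value or vanishes.
Limit = -4.

Final answer: -4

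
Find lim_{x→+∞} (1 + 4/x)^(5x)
As x → +∞: write (1 + 4/x)^(5x) = ((1 + 4/x)^x)^5 → (e^4)^5 = e^20.
Limit = e^(20).

Final answer: e^(20)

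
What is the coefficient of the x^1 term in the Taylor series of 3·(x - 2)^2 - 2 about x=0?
Expand to order 1: 3·(x - 2)^2 - 2 = 10 - 12·x + O(x^2).
The coefficient of x^1 is -12.

Final answer: -12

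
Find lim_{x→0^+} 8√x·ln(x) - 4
The product is a 0·∞ indeterminate form at x → 0⁺.
Rewrite the product as 8·ln(x) / x^(-1/2) and apply L'Hôpital, or use the standard hierarchy x^(-1/2) ≫ |ln x| as x → 0⁺.
The indeterminate product → 0, so the limit = -4.

Final answer: -4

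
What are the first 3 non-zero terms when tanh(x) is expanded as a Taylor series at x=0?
2·x^5/15 - x^3/3 + x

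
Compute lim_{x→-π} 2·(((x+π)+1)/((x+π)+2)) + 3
Direct substitution at x = -π gives 4.

Final answer: 4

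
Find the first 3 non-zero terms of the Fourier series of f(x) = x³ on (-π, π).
(-12 + 2·π^2)·sin(x) + (3/2 - π^2)·sin(2·x) + (-4/9 + 2·π^2/3)·sin(3·x)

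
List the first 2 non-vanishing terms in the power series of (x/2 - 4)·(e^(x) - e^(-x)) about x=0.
x^2 - 8·x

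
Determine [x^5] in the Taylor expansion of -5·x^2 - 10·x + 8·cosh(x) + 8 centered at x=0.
Expand to order 5: -5·x^2 - 10·x + 8·cosh(x) + 8 = x^4/3 - x^2 - 10·x + 16 + O(x^6).
The coefficient of x^5 is 0.

Final answer: 0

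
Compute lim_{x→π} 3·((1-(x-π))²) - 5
Direct substitution at x = π gives -2.

Final answer: -2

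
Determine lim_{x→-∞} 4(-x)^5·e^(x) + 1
The product is a 0·∞ indeterminate form at x → -∞.
Rewrite the product as 4(-x)^5 / e^(-x) (an ∞/∞ form) and apply L'Hôpital, or use the standard hierarchy e^(|x|) ≫ |(-x)^5| as x → -∞.
The indeterminate product → 0, so the limit = 1.

Final answer: 1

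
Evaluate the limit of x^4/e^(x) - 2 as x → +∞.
The quotient is an ∞/∞ indeterminate form as x → +∞.
The exponential denominator e^(x) dominates the polynomial numerator (e^x ≫ x^4 as x → ∞), so the quotient → 0.
Adding the constant: 0 - 2 = -2. Limit = -2.

Final answer: -2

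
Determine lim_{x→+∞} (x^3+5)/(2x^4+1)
This is an ∞/∞ indeterminate form as x → +∞.
Divide numerator and denominator by x^4 and let the lower-order terms vanish; the numerator's degree 3 is below the denominator's degree 4, so the quotient → 0.
Limit = 0.

Final answer: 0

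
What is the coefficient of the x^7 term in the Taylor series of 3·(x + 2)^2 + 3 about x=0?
Expand to order 7: 3·(x + 2)^2 + 3 = 3·x^2 + 12·x + 15 + O(x^8).
The coefficient of x^7 is 0.

Final answer: 0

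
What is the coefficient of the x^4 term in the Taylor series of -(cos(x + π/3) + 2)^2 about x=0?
Expand to order 4: -(cos(x + π/3) + 2)^2 = x^4/12 - 2·√(3)·x^3/3 + x^2/2 + 5·√(3)·x/2 - 25/4 + O(x^5).
The coefficient of x^4 is 1/12.

Final answer: 1/12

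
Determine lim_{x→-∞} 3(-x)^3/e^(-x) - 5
The quotient is an ∞/∞ indeterminate form as x → -∞.
Compare growth rates of the dominant terms (exponentials ≫ polynomials ≫ logarithms), or apply L'Hôpital's rule; the quotient → 0.
Adding the constant: 0 - 5 = -5. Limit = -5.

Final answer: -5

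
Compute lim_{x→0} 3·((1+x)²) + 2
Direct substitution at x = 0 gives 5.

Final answer: 5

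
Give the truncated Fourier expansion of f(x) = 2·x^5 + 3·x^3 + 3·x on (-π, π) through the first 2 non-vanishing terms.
(-74·π^2 + 4·π^4 + 450)·sin(x) + (-2·π^4 - 27/2 + 7·π^2)·sin(2·x)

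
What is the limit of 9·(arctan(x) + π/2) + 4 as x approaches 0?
Direct substitution at x = 0 gives 4 + 9·π/2.

Final answer: 4 + 9·π/2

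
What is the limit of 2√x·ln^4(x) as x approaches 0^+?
This is a 0·∞ indeterminate form at x → 0⁺.
Rewrite the product as 2·ln^4(x) / x^(-1/2) and apply L'Hôpital, or use the standard hierarchy x^(-1/2) ≫ |ln x|^4 as x → 0⁺.
The indeterminate product → 0, so the limit = 0.

Final answer: 0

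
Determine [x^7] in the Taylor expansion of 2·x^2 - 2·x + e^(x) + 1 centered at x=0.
Expand to order 7: 2·x^2 - 2·x + e^(x) + 1 = x^7/5040 + x^6/720 + x^5/120 + x^4/24 + x^3/6 + 5·x^2/2 - x + 2 + O(x^8).
The coefficient of x^7 is 1/5040.

Final answer: 1/5040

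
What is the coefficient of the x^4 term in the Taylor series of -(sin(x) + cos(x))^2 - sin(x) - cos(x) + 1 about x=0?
Expand to order 4: -(sin(x) + cos(x))^2 - sin(x) - cos(x) + 1 = -x^4/24 + 3·x^3/2 + x^2/2 - 3·x - 1 + O(x^5).
The coefficient of x^4 is -1/24.

Final answer: -1/24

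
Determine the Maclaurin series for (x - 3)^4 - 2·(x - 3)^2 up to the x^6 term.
x^4 - 12·x^3 + 52·x^2 - 96·x + 63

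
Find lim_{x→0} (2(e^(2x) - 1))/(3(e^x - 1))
Both numerator and denominator → 0 as x → 0; this is a 0/0 indeterminate form.
Expand each to leading order near x = 0: numerator ~ 4·x, denominator ~ 3·x.
The limit of the ratio is 4/3.

Final answer: 4/3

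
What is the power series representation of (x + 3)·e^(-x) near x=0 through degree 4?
-x^4/24 + x^2/2 - 2·x + 3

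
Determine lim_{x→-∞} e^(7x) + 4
Evaluate the dominant behaviour as x → -∞; each term tends to a finite value or vanishes.
Limit = 4.

Final answer: 4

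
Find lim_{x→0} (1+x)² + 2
Direct substitution at x = 0 gives 3.

Final answer: 3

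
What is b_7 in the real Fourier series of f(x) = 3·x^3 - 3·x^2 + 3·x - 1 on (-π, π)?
b_7 = (1/π) ∫_{-π}^{π} f(x)·sin(7x) dx.
Evaluate the integral (use parity and integration by parts as needed): b_7 = 258/343 + 6·π^2/7.

Final answer: 258/343 + 6·π^2/7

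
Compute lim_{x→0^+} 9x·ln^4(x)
This is a 0·∞ indeterminate form at x → 0⁺.
Rewrite the product as 9·ln^4(x) / x^(-1) and apply L'Hôpital, or use the standard hierarchy x^(-1) ≫ |ln x|^4 as x → 0⁺.
The indeterminate product → 0, so the limit = 0.

Final answer: 0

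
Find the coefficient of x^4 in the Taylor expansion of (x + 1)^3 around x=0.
Expand to order 4: (x + 1)^3 = x^3 + 3·x^2 + 3·x + 1 + O(x^5).
The coefficient of x^4 is 0.

Final answer: 0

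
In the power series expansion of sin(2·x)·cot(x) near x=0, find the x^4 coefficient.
Expand to order 4: sin(2·x)·cot(x) = 2·x^4/3 - 2·x^2 + 2 + O(x^5).
The coefficient of x^4 is 2/3.

Final answer: 2/3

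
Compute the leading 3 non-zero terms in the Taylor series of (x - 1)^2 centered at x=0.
x^2 - 2·x + 1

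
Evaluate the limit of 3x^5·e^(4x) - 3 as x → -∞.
The product is a 0·∞ indeterminate form at x → -∞.
Rewrite the product as 3x^5 / e^(-4x) (an ∞/∞ form) and apply L'Hôpital, or use the standard hierarchy e^(4|x|) ≫ |x^5| as x → -∞.
The indeterminate product → 0, so the limit = -3.

Final answer: -3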